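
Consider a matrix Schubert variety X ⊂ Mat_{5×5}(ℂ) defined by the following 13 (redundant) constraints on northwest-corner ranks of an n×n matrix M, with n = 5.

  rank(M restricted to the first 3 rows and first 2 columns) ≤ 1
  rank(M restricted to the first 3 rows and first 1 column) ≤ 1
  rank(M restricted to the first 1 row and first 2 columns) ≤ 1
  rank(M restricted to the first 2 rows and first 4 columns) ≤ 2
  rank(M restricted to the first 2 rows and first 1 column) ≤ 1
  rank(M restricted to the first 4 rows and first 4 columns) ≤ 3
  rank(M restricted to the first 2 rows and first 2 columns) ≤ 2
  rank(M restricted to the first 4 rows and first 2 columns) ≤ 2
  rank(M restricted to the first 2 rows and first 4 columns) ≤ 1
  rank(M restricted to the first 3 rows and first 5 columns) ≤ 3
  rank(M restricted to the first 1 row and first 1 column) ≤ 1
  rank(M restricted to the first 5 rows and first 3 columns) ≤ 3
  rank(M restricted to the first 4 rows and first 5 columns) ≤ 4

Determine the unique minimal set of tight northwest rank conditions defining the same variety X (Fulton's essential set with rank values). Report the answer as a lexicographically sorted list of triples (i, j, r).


Rank table r_w(5×5) implied by the 13 constraints:

  R[1]: 1  1  1  1  1
  R[2]: 1  1  1  1  2
  R[3]: 1  1  2  2  3
  R[4]: 1  2  3  3  4
  R[5]: 1  2  3  4  5

second differences of R give the permutation w = (1, 5, 3, 2, 4).

D(w) has 4 cells with 2 SE-corners; essential set:

[(2, 4, 1), (3, 2, 1)]


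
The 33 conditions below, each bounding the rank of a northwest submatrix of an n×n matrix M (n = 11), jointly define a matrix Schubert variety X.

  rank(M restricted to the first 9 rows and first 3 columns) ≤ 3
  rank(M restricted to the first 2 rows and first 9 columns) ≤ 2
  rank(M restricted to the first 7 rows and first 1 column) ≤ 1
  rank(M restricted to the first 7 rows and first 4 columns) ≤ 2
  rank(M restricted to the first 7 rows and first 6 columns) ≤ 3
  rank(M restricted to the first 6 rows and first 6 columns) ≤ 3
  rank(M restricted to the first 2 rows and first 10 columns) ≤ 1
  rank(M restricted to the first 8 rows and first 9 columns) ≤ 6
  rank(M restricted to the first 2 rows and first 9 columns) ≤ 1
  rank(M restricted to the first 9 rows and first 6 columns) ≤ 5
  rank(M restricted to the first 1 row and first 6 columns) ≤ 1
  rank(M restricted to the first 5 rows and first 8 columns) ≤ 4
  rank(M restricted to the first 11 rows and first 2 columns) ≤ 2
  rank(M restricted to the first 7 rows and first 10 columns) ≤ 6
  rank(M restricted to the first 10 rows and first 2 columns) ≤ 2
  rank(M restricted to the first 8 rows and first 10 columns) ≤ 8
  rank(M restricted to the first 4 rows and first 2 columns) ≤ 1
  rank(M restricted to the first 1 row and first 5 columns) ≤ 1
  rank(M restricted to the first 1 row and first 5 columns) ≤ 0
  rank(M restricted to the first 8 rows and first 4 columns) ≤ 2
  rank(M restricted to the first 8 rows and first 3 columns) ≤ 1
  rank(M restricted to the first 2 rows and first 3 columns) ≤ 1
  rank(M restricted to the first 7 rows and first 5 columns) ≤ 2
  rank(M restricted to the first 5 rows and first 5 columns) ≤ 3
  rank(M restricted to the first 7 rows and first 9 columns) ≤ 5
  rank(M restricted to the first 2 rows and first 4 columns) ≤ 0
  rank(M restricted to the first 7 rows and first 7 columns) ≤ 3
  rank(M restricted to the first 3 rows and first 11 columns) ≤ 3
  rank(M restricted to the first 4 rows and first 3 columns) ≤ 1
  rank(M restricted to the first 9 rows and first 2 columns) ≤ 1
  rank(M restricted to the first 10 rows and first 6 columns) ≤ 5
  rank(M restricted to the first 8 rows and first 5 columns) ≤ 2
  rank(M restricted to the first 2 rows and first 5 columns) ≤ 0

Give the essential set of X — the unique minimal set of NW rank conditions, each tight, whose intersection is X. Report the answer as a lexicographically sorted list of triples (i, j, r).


Recovering R(i,j) via the rank-extension bound from the 33 conditions:

  i=1: 0 0 0 0 0 1 1 1 1 1 1
  i=2: 0 0 0 0 0 1 1 1 1 1 2
  i=3: 1 1 1 1 1 2 2 2 2 2 3
  i=4: 1 1 1 2 2 3 3 3 3 3 4
  i=5: 1 1 1 2 2 3 3 4 4 4 5
  i=6: 1 1 1 2 2 3 3 4 5 5 6
  i=7: 1 1 1 2 2 3 3 4 5 6 7
  i=8: 1 1 1 2 2 3 4 5 6 7 8
  i=9: 1 1 2 3 3 4 5 6 7 8 9
  i=10: 1 2 3 4 4 5 6 7 8 9 10
  i=11: 1 2 3 4 5 6 7 8 9 10 11

so w = (6, 11, 1, 4, 8, 9, 10, 7, 3, 2, 5).

Rothe diagram D(w) (32 cells), 6 SE-corners (essential conditions):

[(2, 5, 0), (2, 10, 1), (7, 7, 3), (8, 3, 1), (8, 5, 2), (9, 2, 1)]


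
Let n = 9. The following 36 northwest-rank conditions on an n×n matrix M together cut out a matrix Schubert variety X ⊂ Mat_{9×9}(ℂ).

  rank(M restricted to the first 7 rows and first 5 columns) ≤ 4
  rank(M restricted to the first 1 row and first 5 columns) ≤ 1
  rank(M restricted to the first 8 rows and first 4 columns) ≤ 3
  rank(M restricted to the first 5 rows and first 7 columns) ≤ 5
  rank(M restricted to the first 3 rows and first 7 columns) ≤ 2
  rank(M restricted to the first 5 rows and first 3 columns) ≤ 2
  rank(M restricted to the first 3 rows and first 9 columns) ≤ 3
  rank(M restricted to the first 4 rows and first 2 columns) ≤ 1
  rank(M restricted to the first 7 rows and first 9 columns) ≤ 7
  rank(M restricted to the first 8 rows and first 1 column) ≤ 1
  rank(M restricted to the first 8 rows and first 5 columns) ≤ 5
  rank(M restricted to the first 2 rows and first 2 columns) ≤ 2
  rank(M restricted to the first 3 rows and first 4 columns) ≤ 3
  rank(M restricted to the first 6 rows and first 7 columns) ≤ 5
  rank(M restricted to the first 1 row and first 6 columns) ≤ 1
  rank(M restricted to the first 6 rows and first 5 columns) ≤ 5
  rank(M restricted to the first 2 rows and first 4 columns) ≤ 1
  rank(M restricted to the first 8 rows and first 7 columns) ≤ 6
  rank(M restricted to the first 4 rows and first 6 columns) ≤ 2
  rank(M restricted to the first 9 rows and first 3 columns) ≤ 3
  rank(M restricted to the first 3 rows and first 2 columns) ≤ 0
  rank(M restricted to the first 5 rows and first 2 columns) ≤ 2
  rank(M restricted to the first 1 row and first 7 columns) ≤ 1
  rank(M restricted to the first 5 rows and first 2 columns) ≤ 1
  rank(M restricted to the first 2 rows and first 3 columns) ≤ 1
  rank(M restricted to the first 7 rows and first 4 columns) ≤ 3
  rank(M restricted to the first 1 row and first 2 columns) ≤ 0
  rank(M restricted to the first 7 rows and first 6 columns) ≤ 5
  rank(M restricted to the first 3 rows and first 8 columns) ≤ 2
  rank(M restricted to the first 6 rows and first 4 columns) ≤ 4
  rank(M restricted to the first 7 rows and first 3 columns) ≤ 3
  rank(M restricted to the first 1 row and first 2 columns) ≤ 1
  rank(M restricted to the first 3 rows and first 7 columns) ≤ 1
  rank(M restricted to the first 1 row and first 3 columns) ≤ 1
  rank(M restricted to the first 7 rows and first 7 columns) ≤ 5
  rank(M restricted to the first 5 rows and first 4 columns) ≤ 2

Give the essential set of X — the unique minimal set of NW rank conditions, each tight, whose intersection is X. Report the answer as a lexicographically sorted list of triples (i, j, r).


Reconstructing r_w from the 36 given conditions:

  row 1: 0 0 1 1 1 1 1 1 1
  row 2: 0 0 1 1 1 1 1 2 2
  row 3: 0 0 1 1 1 1 1 2 3
  row 4: 1 1 2 2 2 2 2 3 4
  row 5: 1 1 2 2 3 3 3 4 5
  row 6: 1 2 3 3 4 4 4 5 6
  row 7: 1 2 3 3 4 5 5 6 7
  row 8: 1 2 3 3 4 5 6 7 8
  row 9: 1 2 3 4 5 6 7 8 9

so w = (3, 8, 9, 1, 5, 2, 6, 7, 4).

D(w) has 18 cells with 5 SE-corners; essential set:

[(3, 2, 0), (3, 7, 1), (5, 2, 1), (5, 4, 2), (8, 4, 3)]


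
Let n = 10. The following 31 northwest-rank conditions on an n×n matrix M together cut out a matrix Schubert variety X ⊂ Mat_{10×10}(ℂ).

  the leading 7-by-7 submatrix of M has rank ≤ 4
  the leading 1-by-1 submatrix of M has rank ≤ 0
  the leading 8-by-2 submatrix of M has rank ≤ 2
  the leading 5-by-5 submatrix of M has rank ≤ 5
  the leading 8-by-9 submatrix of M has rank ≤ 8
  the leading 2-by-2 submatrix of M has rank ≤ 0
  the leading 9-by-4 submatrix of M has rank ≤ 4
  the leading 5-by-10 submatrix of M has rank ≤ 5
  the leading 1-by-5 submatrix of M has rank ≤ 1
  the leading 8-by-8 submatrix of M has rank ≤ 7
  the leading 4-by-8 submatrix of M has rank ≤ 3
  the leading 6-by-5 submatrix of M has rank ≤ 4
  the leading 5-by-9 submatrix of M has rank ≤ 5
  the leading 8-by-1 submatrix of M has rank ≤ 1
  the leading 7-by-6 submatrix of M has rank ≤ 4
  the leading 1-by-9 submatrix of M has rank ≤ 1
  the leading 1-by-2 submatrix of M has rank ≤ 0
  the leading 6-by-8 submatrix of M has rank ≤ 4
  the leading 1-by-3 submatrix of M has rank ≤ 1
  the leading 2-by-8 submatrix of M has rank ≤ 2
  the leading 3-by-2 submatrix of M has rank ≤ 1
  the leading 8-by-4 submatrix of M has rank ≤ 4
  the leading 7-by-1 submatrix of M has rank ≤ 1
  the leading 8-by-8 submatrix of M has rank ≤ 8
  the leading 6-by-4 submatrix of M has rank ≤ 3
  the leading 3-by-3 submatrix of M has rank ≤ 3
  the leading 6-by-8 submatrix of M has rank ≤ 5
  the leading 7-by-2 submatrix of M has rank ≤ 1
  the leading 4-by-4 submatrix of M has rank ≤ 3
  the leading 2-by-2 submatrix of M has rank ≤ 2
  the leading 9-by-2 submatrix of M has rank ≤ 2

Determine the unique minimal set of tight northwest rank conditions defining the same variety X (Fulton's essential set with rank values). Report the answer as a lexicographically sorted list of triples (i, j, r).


Reconstructing r_w from the 31 given conditions:

  R[1]: 0, 0, 1, 1, 1, 1, 1, 1, 1, 1
  R[2]: 0, 0, 1, 2, 2, 2, 2, 2, 2, 2
  R[3]: 1, 1, 2, 3, 3, 3, 3, 3, 3, 3
  R[4]: 1, 1, 2, 3, 3, 3, 3, 3, 4, 4
  R[5]: 1, 1, 2, 3, 4, 4, 4, 4, 5, 5
  R[6]: 1, 1, 2, 3, 4, 4, 4, 4, 5, 6
  R[7]: 1, 1, 2, 3, 4, 4, 4, 5, 6, 7
  R[8]: 1, 2, 3, 4, 5, 5, 5, 6, 7, 8
  R[9]: 1, 2, 3, 4, 5, 6, 6, 7, 8, 9
  R[10]: 1, 2, 3, 4, 5, 6, 7, 8, 9, 10

so w = (3, 4, 1, 9, 5, 10, 8, 2, 6, 7).

Fulton essential set (5 of the 17 Rothe cells):

[(2, 2, 0), (4, 8, 3), (6, 8, 4), (7, 2, 1), (7, 7, 4)]


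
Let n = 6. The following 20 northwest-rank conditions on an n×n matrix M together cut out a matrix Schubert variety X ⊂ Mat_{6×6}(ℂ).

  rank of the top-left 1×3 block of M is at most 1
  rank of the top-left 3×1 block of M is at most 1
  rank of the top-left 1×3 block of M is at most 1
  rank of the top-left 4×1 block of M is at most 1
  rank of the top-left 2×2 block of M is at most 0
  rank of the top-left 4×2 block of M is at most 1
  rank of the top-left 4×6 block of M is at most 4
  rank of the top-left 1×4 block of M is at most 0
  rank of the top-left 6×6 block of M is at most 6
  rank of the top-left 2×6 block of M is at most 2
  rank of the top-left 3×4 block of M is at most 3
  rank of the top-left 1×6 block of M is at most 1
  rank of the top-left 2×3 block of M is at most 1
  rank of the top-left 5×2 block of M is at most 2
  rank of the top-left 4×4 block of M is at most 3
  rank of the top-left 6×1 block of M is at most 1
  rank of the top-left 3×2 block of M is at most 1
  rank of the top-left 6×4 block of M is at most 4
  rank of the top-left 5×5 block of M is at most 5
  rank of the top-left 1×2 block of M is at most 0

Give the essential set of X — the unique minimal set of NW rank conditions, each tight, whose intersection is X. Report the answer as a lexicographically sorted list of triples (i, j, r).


The tightest implied rank at each (i,j), from the 20 conditions:

  0 0 0 0 1 1
  0 0 1 1 2 2
  1 1 2 2 3 3
  1 1 2 3 4 4
  1 2 3 4 5 5
  1 2 3 4 5 6

second differences of R give the permutation w = (5, 3, 1, 4, 2, 6).

D(w) has 7 cells with 3 SE-corners; essential set:

[(1, 4, 0), (2, 2, 0), (4, 2, 1)]


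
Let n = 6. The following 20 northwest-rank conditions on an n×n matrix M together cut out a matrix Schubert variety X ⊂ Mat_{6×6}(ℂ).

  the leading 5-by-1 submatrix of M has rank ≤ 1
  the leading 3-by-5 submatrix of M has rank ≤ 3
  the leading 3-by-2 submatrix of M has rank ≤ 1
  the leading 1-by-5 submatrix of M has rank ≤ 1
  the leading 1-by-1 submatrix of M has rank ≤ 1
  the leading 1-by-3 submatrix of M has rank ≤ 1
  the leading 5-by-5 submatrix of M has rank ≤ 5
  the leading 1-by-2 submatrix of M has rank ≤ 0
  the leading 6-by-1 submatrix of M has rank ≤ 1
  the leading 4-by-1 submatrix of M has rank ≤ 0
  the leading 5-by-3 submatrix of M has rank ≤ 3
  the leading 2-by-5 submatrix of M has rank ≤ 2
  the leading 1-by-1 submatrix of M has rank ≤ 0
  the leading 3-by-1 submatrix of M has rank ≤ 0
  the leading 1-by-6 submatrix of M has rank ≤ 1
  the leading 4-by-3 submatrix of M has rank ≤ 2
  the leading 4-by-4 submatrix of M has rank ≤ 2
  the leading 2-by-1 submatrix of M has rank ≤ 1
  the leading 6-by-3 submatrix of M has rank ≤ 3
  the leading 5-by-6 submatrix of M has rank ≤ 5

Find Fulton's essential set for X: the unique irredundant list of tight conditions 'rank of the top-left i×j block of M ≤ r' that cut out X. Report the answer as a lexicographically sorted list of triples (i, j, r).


The tightest implied rank at each (i,j), from the 20 conditions:

  row 1: 0 | 0 | 1 | 1 | 1 | 1
  row 2: 0 | 1 | 2 | 2 | 2 | 2
  row 3: 0 | 1 | 2 | 2 | 3 | 3
  row 4: 0 | 1 | 2 | 2 | 3 | 4
  row 5: 1 | 2 | 3 | 3 | 4 | 5
  row 6: 1 | 2 | 3 | 4 | 5 | 6

giving w = (3, 2, 5, 6, 1, 4) via Δ²R.

|D(w)|=7, |Ess(w)|=3:

[(1, 2, 0), (4, 1, 0), (4, 4, 2)]


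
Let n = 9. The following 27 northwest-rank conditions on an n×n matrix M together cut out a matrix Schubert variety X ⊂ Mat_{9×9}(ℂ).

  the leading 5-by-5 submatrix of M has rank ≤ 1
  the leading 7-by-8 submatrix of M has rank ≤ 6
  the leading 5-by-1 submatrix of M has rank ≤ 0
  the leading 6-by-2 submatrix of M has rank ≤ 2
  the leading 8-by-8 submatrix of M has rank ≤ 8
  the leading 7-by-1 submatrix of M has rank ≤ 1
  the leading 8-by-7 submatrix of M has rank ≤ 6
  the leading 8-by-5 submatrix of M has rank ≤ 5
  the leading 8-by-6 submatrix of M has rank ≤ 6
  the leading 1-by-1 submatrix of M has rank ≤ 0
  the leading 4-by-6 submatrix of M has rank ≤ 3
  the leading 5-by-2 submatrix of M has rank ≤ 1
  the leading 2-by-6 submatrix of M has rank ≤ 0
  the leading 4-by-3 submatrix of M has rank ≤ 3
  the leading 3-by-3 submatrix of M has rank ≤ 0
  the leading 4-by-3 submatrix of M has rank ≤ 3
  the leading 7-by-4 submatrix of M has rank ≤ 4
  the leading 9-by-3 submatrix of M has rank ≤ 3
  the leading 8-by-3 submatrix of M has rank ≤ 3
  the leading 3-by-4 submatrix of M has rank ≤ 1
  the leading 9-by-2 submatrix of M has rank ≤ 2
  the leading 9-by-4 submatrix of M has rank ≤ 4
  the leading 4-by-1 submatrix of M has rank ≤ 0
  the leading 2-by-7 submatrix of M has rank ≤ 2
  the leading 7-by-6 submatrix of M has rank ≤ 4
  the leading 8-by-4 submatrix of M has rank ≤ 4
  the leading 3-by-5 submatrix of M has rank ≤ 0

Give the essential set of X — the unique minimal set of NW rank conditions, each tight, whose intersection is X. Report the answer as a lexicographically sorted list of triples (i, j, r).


Computing R[i][j] = min implied NW-rank bound (n=9, 27 conditions):

  0 | 0 | 0 | 0 | 0 | 0 | 1 | 1 | 1
  0 | 0 | 0 | 0 | 0 | 0 | 1 | 2 | 2
  0 | 0 | 0 | 0 | 0 | 1 | 2 | 3 | 3
  0 | 1 | 1 | 1 | 1 | 2 | 3 | 4 | 4
  0 | 1 | 1 | 1 | 1 | 2 | 3 | 4 | 5
  1 | 2 | 2 | 2 | 2 | 3 | 4 | 5 | 6
  1 | 2 | 3 | 3 | 3 | 4 | 5 | 6 | 7
  1 | 2 | 3 | 4 | 4 | 5 | 6 | 7 | 8
  1 | 2 | 3 | 4 | 5 | 6 | 7 | 8 | 9

so w = (7, 8, 6, 2, 9, 1, 3, 4, 5).

D(w) has 22 cells with 4 SE-corners; essential set:

[(2, 6, 0), (3, 5, 0), (5, 1, 0), (5, 5, 1)]


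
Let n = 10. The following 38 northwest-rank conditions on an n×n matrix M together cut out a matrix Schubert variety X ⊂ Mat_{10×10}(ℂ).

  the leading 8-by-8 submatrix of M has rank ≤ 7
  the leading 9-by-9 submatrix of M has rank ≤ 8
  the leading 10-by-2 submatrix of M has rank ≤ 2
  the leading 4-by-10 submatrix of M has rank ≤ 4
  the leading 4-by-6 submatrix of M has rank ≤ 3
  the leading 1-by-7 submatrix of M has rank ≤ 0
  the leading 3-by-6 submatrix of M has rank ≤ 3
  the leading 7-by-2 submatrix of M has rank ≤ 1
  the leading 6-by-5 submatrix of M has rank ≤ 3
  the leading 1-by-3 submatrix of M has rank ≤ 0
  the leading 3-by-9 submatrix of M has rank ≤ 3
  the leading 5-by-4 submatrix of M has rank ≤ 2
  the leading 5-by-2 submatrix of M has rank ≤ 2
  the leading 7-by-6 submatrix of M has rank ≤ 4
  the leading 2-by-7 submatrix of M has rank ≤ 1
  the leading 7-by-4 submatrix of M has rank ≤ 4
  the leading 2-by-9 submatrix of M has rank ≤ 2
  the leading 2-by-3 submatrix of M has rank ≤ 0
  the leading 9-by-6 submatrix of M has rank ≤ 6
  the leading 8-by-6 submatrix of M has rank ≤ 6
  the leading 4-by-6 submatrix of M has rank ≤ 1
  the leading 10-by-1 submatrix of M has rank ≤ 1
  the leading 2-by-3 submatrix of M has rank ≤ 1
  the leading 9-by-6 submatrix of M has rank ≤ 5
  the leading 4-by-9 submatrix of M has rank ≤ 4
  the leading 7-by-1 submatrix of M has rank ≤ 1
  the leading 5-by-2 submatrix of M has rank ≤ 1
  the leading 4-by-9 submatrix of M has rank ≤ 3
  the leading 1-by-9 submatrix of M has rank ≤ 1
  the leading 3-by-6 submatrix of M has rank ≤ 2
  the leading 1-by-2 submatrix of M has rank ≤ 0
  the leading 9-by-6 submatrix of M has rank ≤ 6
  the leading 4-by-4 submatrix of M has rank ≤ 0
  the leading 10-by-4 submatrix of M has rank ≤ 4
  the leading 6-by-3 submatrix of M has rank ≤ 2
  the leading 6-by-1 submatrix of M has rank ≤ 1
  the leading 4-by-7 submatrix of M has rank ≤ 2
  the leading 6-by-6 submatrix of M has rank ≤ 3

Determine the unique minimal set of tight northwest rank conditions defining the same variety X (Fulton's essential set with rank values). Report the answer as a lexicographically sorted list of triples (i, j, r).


Recovering R(i,j) via the rank-extension bound from the 38 conditions:

  R[1]: 0  0  0  0  0  0  0  1  1  1
  R[2]: 0  0  0  0  1  1  1  2  2  2
  R[3]: 0  0  0  0  1  1  2  3  3  3
  R[4]: 0  0  0  0  1  1  2  3  3  4
  R[5]: 1  1  1  1  2  2  3  4  4  5
  R[6]: 1  1  2  2  3  3  4  5  5  6
  R[7]: 1  1  2  3  4  4  5  6  6  7
  R[8]: 1  2  3  4  5  5  6  7  7  8
  R[9]: 1  2  3  4  5  5  6  7  8  9
  R[10]: 1  2  3  4  5  6  7  8  9  10

second differences of R give the permutation w = (8, 5, 7, 10, 1, 3, 4, 2, 9, 6).

Rothe diagram D(w) (25 cells), 6 SE-corners (essential conditions):

[(1, 7, 0), (4, 4, 0), (4, 6, 1), (4, 9, 3), (7, 2, 1), (9, 6, 5)]


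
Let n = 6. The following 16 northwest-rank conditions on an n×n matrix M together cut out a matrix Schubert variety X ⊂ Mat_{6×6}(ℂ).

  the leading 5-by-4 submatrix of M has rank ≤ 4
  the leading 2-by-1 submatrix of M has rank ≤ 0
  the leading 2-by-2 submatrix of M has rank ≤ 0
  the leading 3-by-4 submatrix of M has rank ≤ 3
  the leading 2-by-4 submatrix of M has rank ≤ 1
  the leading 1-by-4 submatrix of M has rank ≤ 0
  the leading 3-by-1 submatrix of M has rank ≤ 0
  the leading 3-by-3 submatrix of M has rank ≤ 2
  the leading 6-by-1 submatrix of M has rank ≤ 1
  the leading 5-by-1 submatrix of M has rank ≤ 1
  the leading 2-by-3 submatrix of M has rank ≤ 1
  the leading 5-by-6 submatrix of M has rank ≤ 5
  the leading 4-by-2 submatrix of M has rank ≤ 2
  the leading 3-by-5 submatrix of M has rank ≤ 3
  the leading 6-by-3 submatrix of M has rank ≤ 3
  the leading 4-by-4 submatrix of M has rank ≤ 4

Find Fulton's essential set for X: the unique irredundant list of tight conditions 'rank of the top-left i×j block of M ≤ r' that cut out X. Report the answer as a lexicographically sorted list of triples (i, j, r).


Recovering R(i,j) via the rank-extension bound from the 16 conditions:

  i=1: 0 0 0 0 1 1
  i=2: 0 0 1 1 2 2
  i=3: 0 1 2 2 3 3
  i=4: 1 2 3 3 4 4
  i=5: 1 2 3 4 5 5
  i=6: 1 2 3 4 5 6

so w = (5, 3, 2, 1, 4, 6).

ℓ(w)=7; the 3 essential cells (i,j,r):

[(1, 4, 0), (2, 2, 0), (3, 1, 0)]


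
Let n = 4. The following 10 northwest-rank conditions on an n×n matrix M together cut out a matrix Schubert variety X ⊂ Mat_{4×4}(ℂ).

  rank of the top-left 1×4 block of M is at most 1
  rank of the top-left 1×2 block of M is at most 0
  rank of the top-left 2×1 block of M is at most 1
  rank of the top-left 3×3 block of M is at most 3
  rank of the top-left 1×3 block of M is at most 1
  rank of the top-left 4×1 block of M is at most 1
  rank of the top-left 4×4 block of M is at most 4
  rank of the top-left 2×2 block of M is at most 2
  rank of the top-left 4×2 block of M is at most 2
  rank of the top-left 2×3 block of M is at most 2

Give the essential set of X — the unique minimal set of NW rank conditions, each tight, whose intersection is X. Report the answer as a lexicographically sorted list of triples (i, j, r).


Reconstructing r_w from the 10 given conditions:

  R[1]: 0 0 1 1
  R[2]: 1 1 2 2
  R[3]: 1 2 3 3
  R[4]: 1 2 3 4

so w = (3, 1, 2, 4).

|D(w)|=2, |Ess(w)|=1:

[(1, 2, 0)]


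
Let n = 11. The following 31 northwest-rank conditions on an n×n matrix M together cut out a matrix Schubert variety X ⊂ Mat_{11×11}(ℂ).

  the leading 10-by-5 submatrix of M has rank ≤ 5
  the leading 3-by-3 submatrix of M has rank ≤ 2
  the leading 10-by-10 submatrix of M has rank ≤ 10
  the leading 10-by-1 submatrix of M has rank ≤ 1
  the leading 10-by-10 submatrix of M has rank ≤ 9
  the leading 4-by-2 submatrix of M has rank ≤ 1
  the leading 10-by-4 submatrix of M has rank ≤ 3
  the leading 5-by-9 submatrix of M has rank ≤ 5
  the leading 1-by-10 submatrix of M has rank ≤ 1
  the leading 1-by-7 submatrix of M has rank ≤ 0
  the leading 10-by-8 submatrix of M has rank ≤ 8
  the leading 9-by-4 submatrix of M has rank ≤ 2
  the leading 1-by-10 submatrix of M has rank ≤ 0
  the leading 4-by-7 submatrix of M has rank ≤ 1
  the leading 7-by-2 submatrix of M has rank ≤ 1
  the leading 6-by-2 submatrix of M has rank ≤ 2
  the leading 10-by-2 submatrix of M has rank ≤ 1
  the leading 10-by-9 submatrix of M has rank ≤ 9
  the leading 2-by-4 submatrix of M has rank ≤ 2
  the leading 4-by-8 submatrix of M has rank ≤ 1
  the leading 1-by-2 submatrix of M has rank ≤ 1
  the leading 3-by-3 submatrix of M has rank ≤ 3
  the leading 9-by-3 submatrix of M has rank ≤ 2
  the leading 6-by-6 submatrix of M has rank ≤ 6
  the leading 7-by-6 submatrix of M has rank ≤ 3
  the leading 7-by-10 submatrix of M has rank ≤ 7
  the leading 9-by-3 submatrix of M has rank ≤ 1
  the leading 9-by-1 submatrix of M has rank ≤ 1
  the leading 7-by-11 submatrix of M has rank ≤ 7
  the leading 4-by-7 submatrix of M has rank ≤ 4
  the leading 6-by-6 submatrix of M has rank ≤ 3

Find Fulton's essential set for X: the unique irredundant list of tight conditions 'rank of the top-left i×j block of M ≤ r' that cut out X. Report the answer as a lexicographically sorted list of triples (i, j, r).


Computing R[i][j] = min implied NW-rank bound (n=11, 31 conditions):

  R[1]: 0  0  0  0  0  0  0  0  0  0  1
  R[2]: 1  1  1  1  1  1  1  1  1  1  2
  R[3]: 1  1  1  1  1  1  1  1  2  2  3
  R[4]: 1  1  1  1  1  1  1  1  2  3  4
  R[5]: 1  1  1  2  2  2  2  2  3  4  5
  R[6]: 1  1  1  2  3  3  3  3  4  5  6
  R[7]: 1  1  1  2  3  3  4  4  5  6  7
  R[8]: 1  1  1  2  3  4  5  5  6  7  8
  R[9]: 1  1  1  2  3  4  5  6  7  8  9
  R[10]: 1  1  2  3  4  5  6  7  8  9  10
  R[11]: 1  2  3  4  5  6  7  8  9  10  11

reading off 1-entries of Δ²R: w = (11, 1, 9, 10, 4, 5, 7, 6, 8, 3, 2).

Rothe diagram D(w) (36 cells), 5 SE-corners (essential conditions):

[(1, 10, 0), (4, 8, 1), (7, 6, 3), (9, 3, 1), (10, 2, 1)]


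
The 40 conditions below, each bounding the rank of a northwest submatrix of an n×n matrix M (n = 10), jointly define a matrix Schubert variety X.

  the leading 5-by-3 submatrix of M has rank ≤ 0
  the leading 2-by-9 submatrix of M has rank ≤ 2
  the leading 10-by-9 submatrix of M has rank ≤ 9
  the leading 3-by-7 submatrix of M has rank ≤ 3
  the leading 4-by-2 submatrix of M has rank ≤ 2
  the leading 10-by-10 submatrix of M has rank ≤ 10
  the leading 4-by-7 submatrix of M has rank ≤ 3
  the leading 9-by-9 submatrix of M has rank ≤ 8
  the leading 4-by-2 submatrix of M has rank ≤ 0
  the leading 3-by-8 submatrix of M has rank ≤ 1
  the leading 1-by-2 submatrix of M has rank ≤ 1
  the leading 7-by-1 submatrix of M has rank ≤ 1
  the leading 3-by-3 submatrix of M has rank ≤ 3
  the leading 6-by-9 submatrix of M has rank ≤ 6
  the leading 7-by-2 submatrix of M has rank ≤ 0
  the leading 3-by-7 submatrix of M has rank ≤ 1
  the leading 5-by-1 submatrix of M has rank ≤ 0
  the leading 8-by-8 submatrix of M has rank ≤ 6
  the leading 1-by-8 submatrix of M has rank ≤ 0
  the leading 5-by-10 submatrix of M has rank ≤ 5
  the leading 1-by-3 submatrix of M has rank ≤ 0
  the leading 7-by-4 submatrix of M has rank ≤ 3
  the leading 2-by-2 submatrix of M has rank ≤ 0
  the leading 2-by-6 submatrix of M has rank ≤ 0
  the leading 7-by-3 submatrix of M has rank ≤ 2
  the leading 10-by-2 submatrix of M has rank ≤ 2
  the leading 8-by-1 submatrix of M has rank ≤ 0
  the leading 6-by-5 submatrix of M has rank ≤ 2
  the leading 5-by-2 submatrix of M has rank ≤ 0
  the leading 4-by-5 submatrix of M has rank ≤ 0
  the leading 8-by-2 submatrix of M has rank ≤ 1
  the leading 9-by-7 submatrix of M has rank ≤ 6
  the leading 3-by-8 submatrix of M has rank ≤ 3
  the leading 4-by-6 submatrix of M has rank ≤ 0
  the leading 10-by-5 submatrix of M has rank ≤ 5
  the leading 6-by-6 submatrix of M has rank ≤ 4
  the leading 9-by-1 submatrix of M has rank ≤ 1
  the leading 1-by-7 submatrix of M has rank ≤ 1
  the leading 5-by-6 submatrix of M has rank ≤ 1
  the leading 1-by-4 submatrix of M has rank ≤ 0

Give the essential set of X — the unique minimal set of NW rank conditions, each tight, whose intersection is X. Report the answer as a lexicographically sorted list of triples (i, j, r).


Reconstructing r_w from the 40 given conditions:

  R[1]: 0 0 0 0 0 0 0 0 1 1
  R[2]: 0 0 0 0 0 0 1 1 2 2
  R[3]: 0 0 0 0 0 0 1 1 2 3
  R[4]: 0 0 0 0 0 0 1 2 3 4
  R[5]: 0 0 0 1 1 1 2 3 4 5
  R[6]: 0 0 1 2 2 2 3 4 5 6
  R[7]: 0 0 1 2 3 3 4 5 6 7
  R[8]: 0 1 2 3 4 4 5 6 7 8
  R[9]: 1 2 3 4 5 5 6 7 8 9
  R[10]: 1 2 3 4 5 6 7 8 9 10

reading off 1-entries of Δ²R: w = (9, 7, 10, 8, 4, 3, 5, 2, 1, 6).

|D(w)|=35, |Ess(w)|=6:

[(1, 8, 0), (3, 8, 1), (4, 6, 0), (5, 3, 0), (7, 2, 0), (8, 1, 0)]


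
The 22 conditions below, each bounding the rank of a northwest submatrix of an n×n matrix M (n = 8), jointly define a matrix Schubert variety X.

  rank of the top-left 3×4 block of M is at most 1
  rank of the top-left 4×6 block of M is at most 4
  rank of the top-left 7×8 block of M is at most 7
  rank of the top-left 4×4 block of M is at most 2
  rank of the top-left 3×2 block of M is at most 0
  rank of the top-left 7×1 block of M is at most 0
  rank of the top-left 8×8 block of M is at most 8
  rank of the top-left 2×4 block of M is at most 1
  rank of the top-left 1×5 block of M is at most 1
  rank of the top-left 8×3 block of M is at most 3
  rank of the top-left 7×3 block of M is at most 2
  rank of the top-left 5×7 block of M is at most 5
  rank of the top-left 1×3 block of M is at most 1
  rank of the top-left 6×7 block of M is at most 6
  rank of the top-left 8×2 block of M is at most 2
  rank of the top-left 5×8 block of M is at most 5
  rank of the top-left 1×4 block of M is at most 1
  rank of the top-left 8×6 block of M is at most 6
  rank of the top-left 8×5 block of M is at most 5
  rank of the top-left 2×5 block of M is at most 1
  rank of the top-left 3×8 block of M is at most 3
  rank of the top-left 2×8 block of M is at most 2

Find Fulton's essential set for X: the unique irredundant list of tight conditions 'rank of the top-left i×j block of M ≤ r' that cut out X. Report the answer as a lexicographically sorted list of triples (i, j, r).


Computing R[i][j] = min implied NW-rank bound (n=8, 22 conditions):

  R[1]: 0 0 1 1 1 1 1 1
  R[2]: 0 0 1 1 1 2 2 2
  R[3]: 0 0 1 1 2 3 3 3
  R[4]: 0 1 2 2 3 4 4 4
  R[5]: 0 1 2 3 4 5 5 5
  R[6]: 0 1 2 3 4 5 6 6
  R[7]: 0 1 2 3 4 5 6 7
  R[8]: 1 2 3 4 5 6 7 8

so w = (3, 6, 5, 2, 4, 7, 8, 1).

ℓ(w)=13; the 4 essential cells (i,j,r):

[(2, 5, 1), (3, 2, 0), (3, 4, 1), (7, 1, 0)]


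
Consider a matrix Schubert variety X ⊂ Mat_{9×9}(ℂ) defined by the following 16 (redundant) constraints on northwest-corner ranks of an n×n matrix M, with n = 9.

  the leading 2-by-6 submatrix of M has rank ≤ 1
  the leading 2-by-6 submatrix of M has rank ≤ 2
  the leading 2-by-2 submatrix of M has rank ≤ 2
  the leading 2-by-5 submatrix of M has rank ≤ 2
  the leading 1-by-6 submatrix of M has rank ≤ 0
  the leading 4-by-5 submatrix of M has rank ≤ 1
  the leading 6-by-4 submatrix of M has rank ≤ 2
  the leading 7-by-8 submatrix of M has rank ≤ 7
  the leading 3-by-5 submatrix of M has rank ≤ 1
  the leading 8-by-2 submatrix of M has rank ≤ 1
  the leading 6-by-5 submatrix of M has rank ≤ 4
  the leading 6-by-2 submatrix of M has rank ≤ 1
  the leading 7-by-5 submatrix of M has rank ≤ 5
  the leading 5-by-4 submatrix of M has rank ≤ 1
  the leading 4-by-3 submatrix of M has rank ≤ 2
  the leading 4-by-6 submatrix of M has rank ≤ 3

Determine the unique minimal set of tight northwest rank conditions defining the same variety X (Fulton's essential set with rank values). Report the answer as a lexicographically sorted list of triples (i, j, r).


Rank table r_w(9×9) implied by the 16 constraints:

  R[1]: 0 | 0 | 0 | 0 | 0 | 0 | 1 | 1 | 1
  R[2]: 1 | 1 | 1 | 1 | 1 | 1 | 2 | 2 | 2
  R[3]: 1 | 1 | 1 | 1 | 1 | 2 | 3 | 3 | 3
  R[4]: 1 | 1 | 1 | 1 | 1 | 2 | 3 | 4 | 4
  R[5]: 1 | 1 | 1 | 1 | 2 | 3 | 4 | 5 | 5
  R[6]: 1 | 1 | 2 | 2 | 3 | 4 | 5 | 6 | 6
  R[7]: 1 | 1 | 2 | 3 | 4 | 5 | 6 | 7 | 7
  R[8]: 1 | 1 | 2 | 3 | 4 | 5 | 6 | 7 | 8
  R[9]: 1 | 2 | 3 | 4 | 5 | 6 | 7 | 8 | 9

the unique w with this rank table is (7, 1, 6, 8, 5, 3, 4, 9, 2).

|D(w)|=20, |Ess(w)|=4:

[(1, 6, 0), (4, 5, 1), (5, 4, 1), (8, 2, 1)]


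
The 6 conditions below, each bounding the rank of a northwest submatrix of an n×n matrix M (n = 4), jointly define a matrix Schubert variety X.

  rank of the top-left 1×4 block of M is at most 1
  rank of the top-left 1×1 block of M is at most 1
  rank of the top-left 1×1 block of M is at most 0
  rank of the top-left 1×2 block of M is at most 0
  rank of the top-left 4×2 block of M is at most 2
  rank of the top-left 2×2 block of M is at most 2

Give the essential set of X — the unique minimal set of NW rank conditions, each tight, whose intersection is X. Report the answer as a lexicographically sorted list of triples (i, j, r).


Reconstructing r_w from the 6 given conditions:

  R[1]: 0 0 1 1
  R[2]: 1 1 2 2
  R[3]: 1 2 3 3
  R[4]: 1 2 3 4

hence w(1..4) = (3, 1, 2, 4).

ℓ(w)=2; the 1 essential cell (i,j,r):

[(1, 2, 0)]


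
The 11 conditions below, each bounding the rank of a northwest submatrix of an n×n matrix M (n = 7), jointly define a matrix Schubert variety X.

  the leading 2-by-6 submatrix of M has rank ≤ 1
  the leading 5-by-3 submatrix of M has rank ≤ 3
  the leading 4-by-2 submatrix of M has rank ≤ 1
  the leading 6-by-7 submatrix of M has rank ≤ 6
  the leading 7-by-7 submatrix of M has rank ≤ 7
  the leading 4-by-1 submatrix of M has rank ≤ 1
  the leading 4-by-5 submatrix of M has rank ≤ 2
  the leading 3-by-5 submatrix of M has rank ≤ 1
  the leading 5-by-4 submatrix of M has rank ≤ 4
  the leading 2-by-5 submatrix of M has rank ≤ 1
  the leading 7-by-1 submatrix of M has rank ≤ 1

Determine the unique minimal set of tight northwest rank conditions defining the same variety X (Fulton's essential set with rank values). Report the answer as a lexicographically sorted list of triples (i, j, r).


The tightest implied rank at each (i,j), from the 11 conditions:

  1  1  1  1  1  1  1
  1  1  1  1  1  1  2
  1  1  1  1  1  2  3
  1  1  2  2  2  3  4
  1  2  3  3  3  4  5
  1  2  3  4  4  5  6
  1  2  3  4  5  6  7

giving w = (1, 7, 6, 3, 2, 4, 5) via Δ²R.

D(w) has 10 cells with 3 SE-corners; essential set:

[(2, 6, 1), (3, 5, 1), (4, 2, 1)]


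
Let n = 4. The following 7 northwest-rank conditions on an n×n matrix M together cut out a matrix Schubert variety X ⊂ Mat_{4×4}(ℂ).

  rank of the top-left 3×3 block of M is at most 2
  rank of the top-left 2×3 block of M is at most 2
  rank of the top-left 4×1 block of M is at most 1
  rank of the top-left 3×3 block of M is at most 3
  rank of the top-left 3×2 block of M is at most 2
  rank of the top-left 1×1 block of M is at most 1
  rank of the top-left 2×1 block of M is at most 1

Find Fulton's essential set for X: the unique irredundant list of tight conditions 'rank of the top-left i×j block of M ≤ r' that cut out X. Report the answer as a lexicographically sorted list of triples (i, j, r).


Rank table r_w(4×4) implied by the 7 constraints:

  i=1: 1 1 1 1
  i=2: 1 2 2 2
  i=3: 1 2 2 3
  i=4: 1 2 3 4

hence w(1..4) = (1, 2, 4, 3).

Fulton essential set (the sole Rothe cell):

[(3, 3, 2)]


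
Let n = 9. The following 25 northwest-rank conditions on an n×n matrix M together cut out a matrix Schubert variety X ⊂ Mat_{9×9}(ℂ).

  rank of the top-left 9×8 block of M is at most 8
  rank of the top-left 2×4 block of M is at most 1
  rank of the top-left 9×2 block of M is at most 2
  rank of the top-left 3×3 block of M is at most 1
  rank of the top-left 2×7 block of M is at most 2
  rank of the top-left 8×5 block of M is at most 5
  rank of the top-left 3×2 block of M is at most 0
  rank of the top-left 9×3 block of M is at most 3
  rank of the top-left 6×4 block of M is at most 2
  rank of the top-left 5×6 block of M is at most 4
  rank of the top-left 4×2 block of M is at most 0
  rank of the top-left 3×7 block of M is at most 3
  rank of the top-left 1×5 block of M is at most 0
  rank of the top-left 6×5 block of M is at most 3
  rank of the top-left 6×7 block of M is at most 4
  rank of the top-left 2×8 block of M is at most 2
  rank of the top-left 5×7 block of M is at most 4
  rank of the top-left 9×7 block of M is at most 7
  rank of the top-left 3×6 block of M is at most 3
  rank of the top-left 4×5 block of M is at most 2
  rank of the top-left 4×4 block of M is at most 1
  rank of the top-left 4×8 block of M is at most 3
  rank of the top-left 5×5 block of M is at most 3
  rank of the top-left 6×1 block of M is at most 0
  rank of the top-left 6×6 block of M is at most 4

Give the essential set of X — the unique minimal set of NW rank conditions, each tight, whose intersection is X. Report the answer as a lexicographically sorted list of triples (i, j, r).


Propagating the 25 rank bounds to every northwest block:

  R[1]: 0, 0, 0, 0, 0, 1, 1, 1, 1
  R[2]: 0, 0, 1, 1, 1, 2, 2, 2, 2
  R[3]: 0, 0, 1, 1, 2, 3, 3, 3, 3
  R[4]: 0, 0, 1, 1, 2, 3, 3, 3, 4
  R[5]: 0, 1, 2, 2, 3, 4, 4, 4, 5
  R[6]: 0, 1, 2, 2, 3, 4, 4, 5, 6
  R[7]: 1, 2, 3, 3, 4, 5, 5, 6, 7
  R[8]: 1, 2, 3, 4, 5, 6, 6, 7, 8
  R[9]: 1, 2, 3, 4, 5, 6, 7, 8, 9

giving w = (6, 3, 5, 9, 2, 8, 1, 4, 7) via Δ²R.

Fulton essential set (7 of the 19 Rothe cells):

[(1, 5, 0), (4, 2, 0), (4, 4, 1), (4, 8, 3), (6, 1, 0), (6, 4, 2), (6, 7, 4)]


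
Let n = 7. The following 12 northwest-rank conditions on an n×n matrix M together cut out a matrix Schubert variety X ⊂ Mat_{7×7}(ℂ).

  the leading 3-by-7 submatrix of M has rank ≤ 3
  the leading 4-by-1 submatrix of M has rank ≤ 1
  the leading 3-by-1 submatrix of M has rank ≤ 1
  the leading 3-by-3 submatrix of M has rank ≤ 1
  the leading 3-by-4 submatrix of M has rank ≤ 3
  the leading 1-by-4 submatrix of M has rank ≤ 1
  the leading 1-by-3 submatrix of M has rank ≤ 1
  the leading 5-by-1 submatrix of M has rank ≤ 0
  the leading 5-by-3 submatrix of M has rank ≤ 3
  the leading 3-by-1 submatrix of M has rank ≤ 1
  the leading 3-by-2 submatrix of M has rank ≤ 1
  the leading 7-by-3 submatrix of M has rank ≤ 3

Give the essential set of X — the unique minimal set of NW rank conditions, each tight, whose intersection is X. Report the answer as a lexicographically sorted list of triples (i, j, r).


Reconstructing r_w from the 12 given conditions:

  0  1  1  1  1  1  1
  0  1  1  2  2  2  2
  0  1  1  2  3  3  3
  0  1  2  3  4  4  4
  0  1  2  3  4  5  5
  1  2  3  4  5  6  6
  1  2  3  4  5  6  7

hence w(1..7) = (2, 4, 5, 3, 6, 1, 7).

Rothe diagram D(w) (7 cells), 2 SE-corners (essential conditions):

[(3, 3, 1), (5, 1, 0)]


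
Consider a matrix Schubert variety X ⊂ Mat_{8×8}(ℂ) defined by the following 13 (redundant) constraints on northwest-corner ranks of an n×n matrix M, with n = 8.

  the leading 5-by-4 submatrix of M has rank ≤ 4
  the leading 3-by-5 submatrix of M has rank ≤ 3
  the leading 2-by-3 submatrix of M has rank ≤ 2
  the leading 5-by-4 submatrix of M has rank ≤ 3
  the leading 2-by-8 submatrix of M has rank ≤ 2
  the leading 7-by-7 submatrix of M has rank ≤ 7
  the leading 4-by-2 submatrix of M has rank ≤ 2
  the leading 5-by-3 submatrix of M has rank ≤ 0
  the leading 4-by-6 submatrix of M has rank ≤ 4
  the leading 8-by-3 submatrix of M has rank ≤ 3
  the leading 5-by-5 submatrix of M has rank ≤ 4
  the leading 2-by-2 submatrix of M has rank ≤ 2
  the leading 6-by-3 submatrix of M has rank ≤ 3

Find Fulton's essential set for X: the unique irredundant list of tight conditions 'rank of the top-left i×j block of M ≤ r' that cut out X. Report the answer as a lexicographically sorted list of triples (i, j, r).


Propagating the 13 rank bounds to every northwest block:

  row 1: 0 | 0 | 0 | 1 | 1 | 1 | 1 | 1
  row 2: 0 | 0 | 0 | 1 | 2 | 2 | 2 | 2
  row 3: 0 | 0 | 0 | 1 | 2 | 3 | 3 | 3
  row 4: 0 | 0 | 0 | 1 | 2 | 3 | 4 | 4
  row 5: 0 | 0 | 0 | 1 | 2 | 3 | 4 | 5
  row 6: 1 | 1 | 1 | 2 | 3 | 4 | 5 | 6
  row 7: 1 | 2 | 2 | 3 | 4 | 5 | 6 | 7
  row 8: 1 | 2 | 3 | 4 | 5 | 6 | 7 | 8

so w = (4, 5, 6, 7, 8, 1, 2, 3).

1 SE-corner of the 15-cell Rothe diagram gives Ess(w):

[(5, 3, 0)]


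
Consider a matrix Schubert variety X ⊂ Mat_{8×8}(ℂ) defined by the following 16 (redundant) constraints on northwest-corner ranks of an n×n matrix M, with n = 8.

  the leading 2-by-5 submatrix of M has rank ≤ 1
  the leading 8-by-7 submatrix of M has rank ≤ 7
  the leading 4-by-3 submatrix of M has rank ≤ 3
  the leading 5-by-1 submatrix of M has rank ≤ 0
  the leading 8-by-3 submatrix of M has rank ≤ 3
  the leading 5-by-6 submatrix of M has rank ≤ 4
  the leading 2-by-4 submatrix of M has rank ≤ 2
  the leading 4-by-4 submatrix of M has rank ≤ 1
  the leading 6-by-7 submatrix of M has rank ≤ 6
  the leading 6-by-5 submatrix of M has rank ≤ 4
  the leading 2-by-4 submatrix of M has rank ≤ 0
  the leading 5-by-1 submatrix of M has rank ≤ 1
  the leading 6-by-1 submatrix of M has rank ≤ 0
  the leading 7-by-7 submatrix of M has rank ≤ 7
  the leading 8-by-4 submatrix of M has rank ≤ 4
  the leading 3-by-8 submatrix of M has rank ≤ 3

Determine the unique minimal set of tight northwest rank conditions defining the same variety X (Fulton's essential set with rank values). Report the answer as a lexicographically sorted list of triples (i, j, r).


The tightest implied rank at each (i,j), from the 16 conditions:

  R[1]: 0  0  0  0  1  1  1  1
  R[2]: 0  0  0  0  1  2  2  2
  R[3]: 0  1  1  1  2  3  3  3
  R[4]: 0  1  1  1  2  3  4  4
  R[5]: 0  1  2  2  3  4  5  5
  R[6]: 0  1  2  3  4  5  6  6
  R[7]: 1  2  3  4  5  6  7  7
  R[8]: 1  2  3  4  5  6  7  8

second differences of R give the permutation w = (5, 6, 2, 7, 3, 4, 1, 8).

Fulton essential set (3 of the 14 Rothe cells):

[(2, 4, 0), (4, 4, 1), (6, 1, 0)]


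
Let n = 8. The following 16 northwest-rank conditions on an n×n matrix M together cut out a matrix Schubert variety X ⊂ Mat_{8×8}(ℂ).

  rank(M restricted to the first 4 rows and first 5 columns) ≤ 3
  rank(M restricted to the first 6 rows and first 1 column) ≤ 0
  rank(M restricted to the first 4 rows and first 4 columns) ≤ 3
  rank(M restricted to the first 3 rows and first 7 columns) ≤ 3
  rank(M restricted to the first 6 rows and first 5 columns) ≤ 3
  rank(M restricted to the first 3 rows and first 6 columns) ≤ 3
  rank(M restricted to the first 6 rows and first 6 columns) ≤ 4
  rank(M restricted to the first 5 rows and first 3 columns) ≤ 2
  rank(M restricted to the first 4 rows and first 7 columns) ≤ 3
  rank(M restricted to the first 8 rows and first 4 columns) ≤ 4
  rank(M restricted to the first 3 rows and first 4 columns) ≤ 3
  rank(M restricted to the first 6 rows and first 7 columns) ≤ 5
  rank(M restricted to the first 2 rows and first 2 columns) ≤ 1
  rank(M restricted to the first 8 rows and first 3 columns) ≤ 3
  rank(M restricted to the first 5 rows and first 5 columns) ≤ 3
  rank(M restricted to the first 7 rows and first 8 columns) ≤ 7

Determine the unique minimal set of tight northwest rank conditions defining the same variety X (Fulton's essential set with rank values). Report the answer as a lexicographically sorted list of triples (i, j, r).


Recovering R(i,j) via the rank-extension bound from the 16 conditions:

  i=1: 0, 1, 1, 1, 1, 1, 1, 1
  i=2: 0, 1, 2, 2, 2, 2, 2, 2
  i=3: 0, 1, 2, 3, 3, 3, 3, 3
  i=4: 0, 1, 2, 3, 3, 3, 3, 4
  i=5: 0, 1, 2, 3, 3, 4, 4, 5
  i=6: 0, 1, 2, 3, 3, 4, 5, 6
  i=7: 1, 2, 3, 4, 4, 5, 6, 7
  i=8: 1, 2, 3, 4, 5, 6, 7, 8

the unique w with this rank table is (2, 3, 4, 8, 6, 7, 1, 5).

ℓ(w)=11; the 3 essential cells (i,j,r):

[(4, 7, 3), (6, 1, 0), (6, 5, 3)]
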